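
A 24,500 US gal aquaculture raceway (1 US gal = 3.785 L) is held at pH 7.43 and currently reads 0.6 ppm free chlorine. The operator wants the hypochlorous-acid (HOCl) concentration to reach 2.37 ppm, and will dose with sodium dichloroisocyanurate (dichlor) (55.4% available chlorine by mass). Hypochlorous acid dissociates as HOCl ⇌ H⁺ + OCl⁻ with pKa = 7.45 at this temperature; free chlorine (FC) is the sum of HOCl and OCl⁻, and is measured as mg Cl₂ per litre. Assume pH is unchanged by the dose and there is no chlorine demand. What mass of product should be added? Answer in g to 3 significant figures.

Volume: 24,500 US gal × 3.785 L/gal = 92,732 L.
[OCl⁻]/[HOCl] = 10^(pH − pKa) = 10^(7.43 − 7.45) = 0.955; fraction as HOCl = 1/(1 + 0.955) = 0.5115.
Free chlorine required for 2.37 ppm HOCl: 2.37 / 0.5115 = 4.633 ppm.
FC to add: 4.633 − 0.6 = 4.033 mg/L as Cl₂.
Cl₂ equivalent: 4.033 mg/L × 92,732 L = 374 g.
Product at 55.4% available Cl: 374 / 0.554 = 675.1 g.

675 g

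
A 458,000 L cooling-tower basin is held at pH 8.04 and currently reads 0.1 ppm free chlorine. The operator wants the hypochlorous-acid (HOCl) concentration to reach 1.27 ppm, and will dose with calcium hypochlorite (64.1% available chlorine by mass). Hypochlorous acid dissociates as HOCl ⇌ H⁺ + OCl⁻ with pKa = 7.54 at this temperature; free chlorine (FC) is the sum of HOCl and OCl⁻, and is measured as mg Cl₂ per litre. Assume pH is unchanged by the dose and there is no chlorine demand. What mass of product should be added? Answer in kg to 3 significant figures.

[OCl⁻]/[HOCl] = 10^(pH − pKa) = 10^(8.04 − 7.54) = 3.162; fraction as HOCl = 1/(1 + 3.162) = 0.2403.
Free chlorine required for 1.27 ppm HOCl: 1.27 / 0.2403 = 5.286 ppm.
FC to add: 5.286 − 0.1 = 5.186 mg/L as Cl₂.
Cl₂ equivalent: 5.186 mg/L × 458,000 L = 2375 g.
Product at 64.1% available Cl: 2375 / 0.641 = 3706 g.

3.71 kg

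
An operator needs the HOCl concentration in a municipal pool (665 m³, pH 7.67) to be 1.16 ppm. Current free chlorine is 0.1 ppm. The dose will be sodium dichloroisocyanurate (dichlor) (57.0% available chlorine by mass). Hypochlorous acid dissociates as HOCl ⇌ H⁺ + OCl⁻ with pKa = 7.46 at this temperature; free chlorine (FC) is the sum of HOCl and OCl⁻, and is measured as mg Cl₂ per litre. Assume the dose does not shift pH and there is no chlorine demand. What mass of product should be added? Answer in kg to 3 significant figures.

Volume: 665 m³ = 665,000 L.
[OCl⁻]/[HOCl] = 10^(pH − pKa) = 10^(7.67 − 7.46) = 1.622; fraction as HOCl = 1/(1 + 1.622) = 0.3814.
Free chlorine required for 1.16 ppm HOCl: 1.16 / 0.3814 = 3.041 ppm.
FC to add: 3.041 − 0.1 = 2.941 mg/L as Cl₂.
Cl₂ equivalent: 2.941 mg/L × 665,000 L = 1956 g.
Product at 57.0% available Cl: 1956 / 0.57 = 3432 g.

3.43 kg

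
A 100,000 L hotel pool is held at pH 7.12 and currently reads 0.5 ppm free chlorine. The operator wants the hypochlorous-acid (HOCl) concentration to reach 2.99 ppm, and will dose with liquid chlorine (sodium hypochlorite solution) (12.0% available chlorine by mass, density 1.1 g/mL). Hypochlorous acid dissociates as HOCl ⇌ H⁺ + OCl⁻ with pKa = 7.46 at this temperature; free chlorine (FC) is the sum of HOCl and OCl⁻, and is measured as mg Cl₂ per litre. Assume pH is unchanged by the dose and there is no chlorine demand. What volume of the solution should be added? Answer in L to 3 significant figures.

[OCl⁻]/[HOCl] = 10^(pH − pKa) = 10^(7.12 − 7.46) = 0.4571; fraction as HOCl = 1/(1 + 0.4571) = 0.6863.
Free chlorine required for 2.99 ppm HOCl: 2.99 / 0.6863 = 4.357 ppm.
FC to add: 4.357 − 0.5 = 3.857 mg/L as Cl₂.
Cl₂ equivalent: 3.857 mg/L × 100,000 L = 385.7 g.
Product at 12.0% available Cl: 385.7 / 0.12 = 3214 g.
Volume: 3214 g ÷ 1.1 g/mL = 2922 mL.

2.92 L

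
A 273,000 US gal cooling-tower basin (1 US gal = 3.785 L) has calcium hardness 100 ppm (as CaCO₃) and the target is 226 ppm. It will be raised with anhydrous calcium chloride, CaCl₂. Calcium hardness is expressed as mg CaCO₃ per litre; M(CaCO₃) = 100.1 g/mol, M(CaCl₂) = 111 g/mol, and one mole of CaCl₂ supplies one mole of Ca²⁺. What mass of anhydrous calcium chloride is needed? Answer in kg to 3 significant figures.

144 kg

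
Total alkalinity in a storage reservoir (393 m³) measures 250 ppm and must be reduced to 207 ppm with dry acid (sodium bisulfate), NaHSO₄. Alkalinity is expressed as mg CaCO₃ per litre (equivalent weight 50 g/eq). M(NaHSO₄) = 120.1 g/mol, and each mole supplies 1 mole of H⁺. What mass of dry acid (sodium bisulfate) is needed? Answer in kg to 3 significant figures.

Volume: 393 m³ = 393,000 L.
Alkalinity to neutralize: (250 − 207) = 43 mg/L as CaCO₃ × 393,000 L = 16,900 g as CaCO₃.
Equivalents of H⁺ required: 16,900 ÷ 50 g/eq = 338 eq = 338 mol NaHSO₄.
Mass of NaHSO₄: 338 × 120.1 = 40,590 g.

40.6 kg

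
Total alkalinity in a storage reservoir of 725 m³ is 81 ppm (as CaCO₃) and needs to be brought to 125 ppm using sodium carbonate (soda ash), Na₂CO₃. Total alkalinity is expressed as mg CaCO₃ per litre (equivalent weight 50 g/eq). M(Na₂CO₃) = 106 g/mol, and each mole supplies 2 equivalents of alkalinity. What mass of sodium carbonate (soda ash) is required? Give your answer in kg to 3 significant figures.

33.8 kg

Volume: 725 m³ = 725,000 L.
Alkalinity to add: (125 − 81) = 44 mg/L as CaCO₃ × 725,000 L = 31,900 g as CaCO₃.
Equivalents: 31,900 g ÷ 50 g/eq = 638 eq.
Each mole of Na₂CO₃ supplies 2 eq, so 638 / 2 = 319 mol.
Mass: 319 mol × 106 g/mol = 33,810 g.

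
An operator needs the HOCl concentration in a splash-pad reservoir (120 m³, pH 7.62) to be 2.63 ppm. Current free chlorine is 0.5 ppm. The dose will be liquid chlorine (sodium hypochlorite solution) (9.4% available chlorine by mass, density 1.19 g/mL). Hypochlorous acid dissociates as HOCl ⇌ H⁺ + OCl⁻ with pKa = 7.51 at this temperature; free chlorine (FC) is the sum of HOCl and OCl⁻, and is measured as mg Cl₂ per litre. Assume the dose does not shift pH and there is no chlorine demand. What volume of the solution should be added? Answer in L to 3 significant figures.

5.92 L

Volume: 120 m³ = 120,000 L.
[OCl⁻]/[HOCl] = 10^(pH − pKa) = 10^(7.62 − 7.51) = 1.288; fraction as HOCl = 1/(1 + 1.288) = 0.437.
Free chlorine required for 2.63 ppm HOCl: 2.63 / 0.437 = 6.018 ppm.
FC to add: 6.018 − 0.5 = 5.518 mg/L as Cl₂.
Cl₂ equivalent: 5.518 mg/L × 120,000 L = 662.2 g.
Product at 9.4% available Cl: 662.2 / 0.094 = 7044 g.
Volume: 7044 g ÷ 1.19 g/mL = 5920 mL.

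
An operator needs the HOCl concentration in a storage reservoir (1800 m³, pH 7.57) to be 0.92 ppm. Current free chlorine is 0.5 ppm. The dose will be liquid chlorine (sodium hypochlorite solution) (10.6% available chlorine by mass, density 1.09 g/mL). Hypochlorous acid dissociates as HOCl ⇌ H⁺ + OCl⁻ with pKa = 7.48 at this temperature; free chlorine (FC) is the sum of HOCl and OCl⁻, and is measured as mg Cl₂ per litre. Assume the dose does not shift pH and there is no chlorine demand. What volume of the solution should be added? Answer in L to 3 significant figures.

Volume: 1800 m³ = 1,800,000 L.
[OCl⁻]/[HOCl] = 10^(pH − pKa) = 10^(7.57 − 7.48) = 1.23; fraction as HOCl = 1/(1 + 1.23) = 0.4484.
Free chlorine required for 0.92 ppm HOCl: 0.92 / 0.4484 = 2.052 ppm.
FC to add: 2.052 − 0.5 = 1.552 mg/L as Cl₂.
Cl₂ equivalent: 1.552 mg/L × 1,800,000 L = 2793 g.
Product at 10.6% available Cl: 2793 / 0.106 = 26,350 g.
Volume: 26,350 g ÷ 1.09 g/mL = 24,180 mL.

24.2 L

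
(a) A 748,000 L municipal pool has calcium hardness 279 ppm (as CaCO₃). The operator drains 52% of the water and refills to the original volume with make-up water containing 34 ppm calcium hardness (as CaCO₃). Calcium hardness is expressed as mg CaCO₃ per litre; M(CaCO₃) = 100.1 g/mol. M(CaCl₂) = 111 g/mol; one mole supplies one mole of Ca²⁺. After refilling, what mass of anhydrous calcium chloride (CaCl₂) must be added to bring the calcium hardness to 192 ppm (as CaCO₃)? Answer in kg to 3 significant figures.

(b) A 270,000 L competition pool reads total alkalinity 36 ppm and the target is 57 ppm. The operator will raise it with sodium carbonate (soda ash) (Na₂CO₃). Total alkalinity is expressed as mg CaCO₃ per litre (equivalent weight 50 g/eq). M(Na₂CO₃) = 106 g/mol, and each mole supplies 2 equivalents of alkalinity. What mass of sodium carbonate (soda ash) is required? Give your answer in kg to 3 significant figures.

(a) 33.5 kg; (b) 6.01 kg

(a) After draining 52% and refilling: 279 × 0.48 + 34 × 0.52 = 151.6 ppm.
(a) Deficit to target: 192 − 151.6 = 40.4 mg/L.
(a) As CaCO₃: 40.4 mg/L × 748,000 L = 30,220 g; ÷ 100.1 = 301.9 mol Ca²⁺.
(a) Mass: 301.9 × 111 = 33,510 g.

(b) Alkalinity to add: (57 − 36) = 21 mg/L as CaCO₃ × 270,000 L = 5670 g as CaCO₃.
(b) Equivalents: 5670 g ÷ 50 g/eq = 113.4 eq.
(b) Each mole of Na₂CO₃ supplies 2 eq, so 113.4 / 2 = 56.7 mol.
(b) Mass: 56.7 mol × 106 g/mol = 6010 g.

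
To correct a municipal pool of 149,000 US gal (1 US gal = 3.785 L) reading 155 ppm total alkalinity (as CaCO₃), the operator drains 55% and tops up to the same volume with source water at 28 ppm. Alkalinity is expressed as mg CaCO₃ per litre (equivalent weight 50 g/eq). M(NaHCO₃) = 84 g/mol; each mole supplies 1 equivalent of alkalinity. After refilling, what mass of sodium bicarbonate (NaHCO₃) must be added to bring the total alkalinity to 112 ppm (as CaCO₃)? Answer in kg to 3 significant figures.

Volume: 149,000 US gal × 3.785 L/gal = 563,965 L.
After draining 55% and refilling: 155 × 0.45 + 28 × 0.55 = 85.15 ppm.
Deficit to target: 112 − 85.15 = 26.85 mg/L.
As CaCO₃: 26.85 mg/L × 563,965 L = 15,140 g; ÷ 50 g/eq ÷ 1 = 302.8 mol NaHCO₃.
Mass: 302.8 × 84 = 25,440 g.

25.4 kg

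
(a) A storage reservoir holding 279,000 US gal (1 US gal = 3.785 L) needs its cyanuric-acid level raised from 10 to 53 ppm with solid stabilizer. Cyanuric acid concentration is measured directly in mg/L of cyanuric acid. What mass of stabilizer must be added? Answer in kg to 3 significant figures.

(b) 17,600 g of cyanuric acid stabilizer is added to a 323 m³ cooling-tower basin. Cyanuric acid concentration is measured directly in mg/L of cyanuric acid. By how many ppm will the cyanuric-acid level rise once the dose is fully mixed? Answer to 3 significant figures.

(a) 45.4 kg; (b) 54.5 ppm

(a) Volume: 279,000 US gal × 3.785 L/gal = 1,056,015 L.
(a) CYA to add: (53 − 10) = 43 mg/L × 1,056,015 L = 45,410 g cyanuric acid.

(b) Volume: 323 m³ = 323,000 L.
(b) Rise: 17,600 g / 323,000 L × 1000 = 54.49 mg/L.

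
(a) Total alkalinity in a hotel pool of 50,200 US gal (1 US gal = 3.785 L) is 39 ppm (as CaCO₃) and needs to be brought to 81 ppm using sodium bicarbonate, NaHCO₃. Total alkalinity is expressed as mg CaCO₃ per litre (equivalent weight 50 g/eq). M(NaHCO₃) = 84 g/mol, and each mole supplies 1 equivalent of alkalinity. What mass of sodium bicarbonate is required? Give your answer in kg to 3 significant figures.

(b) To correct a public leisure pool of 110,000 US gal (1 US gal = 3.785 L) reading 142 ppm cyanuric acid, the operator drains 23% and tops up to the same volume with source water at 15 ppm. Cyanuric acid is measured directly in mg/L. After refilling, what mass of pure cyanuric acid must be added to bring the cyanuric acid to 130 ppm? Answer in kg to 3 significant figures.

(a) 13.4 kg; (b) 7.17 kg

(a) Volume: 50,200 US gal × 3.785 L/gal = 190,007 L.
(a) Alkalinity to add: (81 − 39) = 42 mg/L as CaCO₃ × 190,007 L = 7980 g as CaCO₃.
(a) Equivalents: 7980 g ÷ 50 g/eq = 159.6 eq.
(a) NaHCO₃ supplies 1 eq per mole → 159.6 mol.
(a) Mass: 159.6 mol × 84 g/mol = 13,410 g.

(b) Volume: 110,000 US gal × 3.785 L/gal = 416,350 L.
(b) After draining 23% and refilling: 142 × 0.77 + 15 × 0.23 = 112.79 ppm.
(b) Deficit to target: 130 − 112.79 = 17.21 mg/L.
(b) Mass: 17.21 mg/L × 416,350 L = 7165 g cyanuric acid.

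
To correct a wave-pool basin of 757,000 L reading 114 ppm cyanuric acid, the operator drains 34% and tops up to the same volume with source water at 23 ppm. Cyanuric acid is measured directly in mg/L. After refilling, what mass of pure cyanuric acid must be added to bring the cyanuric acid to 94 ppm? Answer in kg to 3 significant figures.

8.28 kg

After draining 34% and refilling: 114 × 0.66 + 23 × 0.34 = 83.06 ppm.
Deficit to target: 94 − 83.06 = 10.94 mg/L.
Mass: 10.94 mg/L × 757,000 L = 8282 g cyanuric acid.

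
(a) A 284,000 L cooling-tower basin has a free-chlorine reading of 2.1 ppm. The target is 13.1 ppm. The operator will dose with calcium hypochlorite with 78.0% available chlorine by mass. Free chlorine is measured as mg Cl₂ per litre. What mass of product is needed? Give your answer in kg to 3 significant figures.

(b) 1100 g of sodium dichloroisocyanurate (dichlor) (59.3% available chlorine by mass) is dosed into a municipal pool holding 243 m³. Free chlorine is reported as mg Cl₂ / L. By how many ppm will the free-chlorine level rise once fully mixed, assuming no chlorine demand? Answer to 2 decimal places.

(a) 4.01 kg; (b) 2.68 ppm

(a) Chlorine deficit: 13.1 − 2.1 = 11 ppm = 11 mg/L as Cl₂.
(a) Cl₂ equivalent needed: 11 mg/L × 284,000 L = 3,124,000 mg = 3124 g.
(a) Product at 78.0% available chlorine: 3124 / 0.78 = 4005 g.

(b) Volume: 243 m³ = 243,000 L.
(b) Available chlorine delivered: 1100 g × 0.593 = 652.3 g as Cl₂.
(b) Concentration rise: 652.3 g / 243,000 L = 2.684 mg/L = 2.68 ppm.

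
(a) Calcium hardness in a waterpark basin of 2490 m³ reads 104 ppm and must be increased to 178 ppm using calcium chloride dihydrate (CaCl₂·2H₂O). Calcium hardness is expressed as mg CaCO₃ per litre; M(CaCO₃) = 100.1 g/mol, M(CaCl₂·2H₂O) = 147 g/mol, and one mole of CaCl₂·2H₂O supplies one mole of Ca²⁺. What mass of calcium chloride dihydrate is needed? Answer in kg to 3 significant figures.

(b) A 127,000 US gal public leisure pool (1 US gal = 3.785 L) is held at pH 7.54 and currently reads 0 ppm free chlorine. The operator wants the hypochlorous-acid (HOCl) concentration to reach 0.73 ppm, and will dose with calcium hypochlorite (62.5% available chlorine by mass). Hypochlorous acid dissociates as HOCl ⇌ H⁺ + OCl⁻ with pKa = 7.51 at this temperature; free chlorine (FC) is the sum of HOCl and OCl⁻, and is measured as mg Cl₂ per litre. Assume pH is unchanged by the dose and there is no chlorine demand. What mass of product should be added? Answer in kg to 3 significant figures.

(a) Volume: 2490 m³ = 2,490,000 L.
(a) Hardness to add: (178 − 104) = 74 mg/L as CaCO₃ × 2,490,000 L = 184,300 g as CaCO₃.
(a) Moles of Ca²⁺ (1 mol Ca²⁺ ≡ 1 mol CaCO₃): 184,300 / 100.1 g/mol = 1841 mol.
(a) Mass of CaCl₂·2H₂O: 1841 × 147 = 270,600 g.

(b) Volume: 127,000 US gal × 3.785 L/gal = 480,695 L.
(b) [OCl⁻]/[HOCl] = 10^(pH − pKa) = 10^(7.54 − 7.51) = 1.072; fraction as HOCl = 1/(1 + 1.072) = 0.4827.
(b) Free chlorine required for 0.73 ppm HOCl: 0.73 / 0.4827 = 1.512 ppm.
(b) FC to add: 1.512 − 0 = 1.512 mg/L as Cl₂.
(b) Cl₂ equivalent: 1.512 mg/L × 480,695 L = 726.9 g.
(b) Product at 62.5% available Cl: 726.9 / 0.625 = 1163 g.

(a) 271 kg; (b) 1.16 kg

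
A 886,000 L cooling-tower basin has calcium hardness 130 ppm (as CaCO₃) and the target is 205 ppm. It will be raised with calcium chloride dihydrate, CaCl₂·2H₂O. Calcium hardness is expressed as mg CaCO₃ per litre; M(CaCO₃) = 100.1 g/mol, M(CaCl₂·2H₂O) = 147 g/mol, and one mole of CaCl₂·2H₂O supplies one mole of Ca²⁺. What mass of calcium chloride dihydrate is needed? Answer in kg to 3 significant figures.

Hardness to add: (205 − 130) = 75 mg/L as CaCO₃ × 886,000 L = 66,450 g as CaCO₃.
Moles of Ca²⁺ (1 mol Ca²⁺ ≡ 1 mol CaCO₃): 66,450 / 100.1 g/mol = 663.8 mol.
Mass of CaCl₂·2H₂O: 663.8 × 147 = 97,580 g.

97.6 kg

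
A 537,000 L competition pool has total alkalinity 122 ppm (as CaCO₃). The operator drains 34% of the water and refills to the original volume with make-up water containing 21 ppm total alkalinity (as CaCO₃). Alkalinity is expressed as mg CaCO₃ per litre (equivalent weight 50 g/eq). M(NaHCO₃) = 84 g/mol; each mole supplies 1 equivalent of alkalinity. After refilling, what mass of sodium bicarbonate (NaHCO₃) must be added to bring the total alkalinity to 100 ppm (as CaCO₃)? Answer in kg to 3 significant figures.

11.1 kg

After draining 34% and refilling: 122 × 0.66 + 21 × 0.34 = 87.66 ppm.
Deficit to target: 100 − 87.66 = 12.34 mg/L.
As CaCO₃: 12.34 mg/L × 537,000 L = 6627 g; ÷ 50 g/eq ÷ 1 = 132.5 mol NaHCO₃.
Mass: 132.5 × 84 = 11,130 g.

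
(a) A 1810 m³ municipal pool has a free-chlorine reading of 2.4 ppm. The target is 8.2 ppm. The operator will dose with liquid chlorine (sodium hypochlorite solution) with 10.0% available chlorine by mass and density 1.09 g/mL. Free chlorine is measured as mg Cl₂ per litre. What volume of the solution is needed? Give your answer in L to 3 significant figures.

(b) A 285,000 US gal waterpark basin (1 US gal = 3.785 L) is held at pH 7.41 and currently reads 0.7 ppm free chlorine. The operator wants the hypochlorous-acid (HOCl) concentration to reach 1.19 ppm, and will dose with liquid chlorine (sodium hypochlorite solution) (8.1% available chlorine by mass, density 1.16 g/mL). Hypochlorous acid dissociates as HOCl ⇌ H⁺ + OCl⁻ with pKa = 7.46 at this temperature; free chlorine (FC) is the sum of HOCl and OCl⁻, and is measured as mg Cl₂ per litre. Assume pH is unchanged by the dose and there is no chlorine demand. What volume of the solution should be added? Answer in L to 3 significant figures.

(a) 96.3 L; (b) 17.8 L

(a) Volume: 1810 m³ = 1,810,000 L.
(a) Chlorine deficit: 8.2 − 2.4 = 5.8 ppm = 5.8 mg/L as Cl₂.
(a) Cl₂ equivalent needed: 5.8 mg/L × 1,810,000 L = 10,500,000 mg = 10,500 g.
(a) Product at 10.0% available chlorine: 10,500 / 0.1 = 105,000 g.
(a) Volume at density 1.09 g/mL: 105,000 g ÷ 1.09 g/mL = 96,310 mL.

(b) Volume: 285,000 US gal × 3.785 L/gal = 1,078,725 L.
(b) [OCl⁻]/[HOCl] = 10^(pH − pKa) = 10^(7.41 − 7.46) = 0.8913; fraction as HOCl = 1/(1 + 0.8913) = 0.5288.
(b) Free chlorine required for 1.19 ppm HOCl: 1.19 / 0.5288 = 2.251 ppm.
(b) FC to add: 2.251 − 0.7 = 1.551 mg/L as Cl₂.
(b) Cl₂ equivalent: 1.551 mg/L × 1,078,725 L = 1673 g.
(b) Product at 8.1% available Cl: 1673 / 0.081 = 20,650 g.
(b) Volume: 20,650 g ÷ 1.16 g/mL = 17,800 mL.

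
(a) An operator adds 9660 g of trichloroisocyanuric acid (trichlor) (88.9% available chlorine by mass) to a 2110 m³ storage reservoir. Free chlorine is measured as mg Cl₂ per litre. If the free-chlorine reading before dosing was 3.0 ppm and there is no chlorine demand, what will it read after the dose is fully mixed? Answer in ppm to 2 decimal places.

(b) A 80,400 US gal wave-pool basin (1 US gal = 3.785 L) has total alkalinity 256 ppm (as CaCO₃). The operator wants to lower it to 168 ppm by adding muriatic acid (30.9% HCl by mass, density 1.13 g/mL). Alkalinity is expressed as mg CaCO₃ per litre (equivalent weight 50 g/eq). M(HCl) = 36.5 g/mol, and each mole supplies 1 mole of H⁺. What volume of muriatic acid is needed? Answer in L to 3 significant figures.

(a) Volume: 2110 m³ = 2,110,000 L.
(a) Available chlorine delivered: 9660 g × 0.889 = 8588 g as Cl₂.
(a) Concentration rise: 8588 g / 2,110,000 L = 4.07 mg/L = 4.07 ppm.
(a) Final FC: 3.0 + 4.07 = 7.07 ppm.

(b) Volume: 80,400 US gal × 3.785 L/gal = 304,314 L.
(b) Alkalinity to neutralize: (256 − 168) = 88 mg/L as CaCO₃ × 304,314 L = 26,780 g as CaCO₃.
(b) Equivalents of H⁺ required: 26,780 ÷ 50 g/eq = 535.6 eq = 535.6 mol HCl.
(b) Mass of HCl: 535.6 × 36.5 = 19,550 g.
(b) Mass of 30.9% solution: 19,550 / 0.309 = 63,270 g.
(b) Volume: 63,270 g ÷ 1.13 g/mL = 55,990 mL.

(a) 7.07 ppm; (b) 56.0 L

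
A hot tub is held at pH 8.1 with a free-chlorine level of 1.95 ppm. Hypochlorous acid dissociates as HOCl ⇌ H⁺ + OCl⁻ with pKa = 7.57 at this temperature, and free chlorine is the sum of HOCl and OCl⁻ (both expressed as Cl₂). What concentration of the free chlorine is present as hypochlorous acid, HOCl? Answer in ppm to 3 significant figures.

0.444 ppm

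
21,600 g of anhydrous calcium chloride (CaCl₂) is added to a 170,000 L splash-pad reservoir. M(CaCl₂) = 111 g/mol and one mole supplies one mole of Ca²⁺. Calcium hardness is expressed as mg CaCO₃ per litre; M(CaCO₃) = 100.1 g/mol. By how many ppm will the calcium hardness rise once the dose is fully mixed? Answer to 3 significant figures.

115 ppm

Moles of Ca²⁺: 21,600 g ÷ 111 g/mol = 194.6 mol.
As CaCO₃: 194.6 mol × 100.1 g/mol = 19,480 g.
Rise: 19,480 g / 170,000 L × 1000 = 114.6 mg/L.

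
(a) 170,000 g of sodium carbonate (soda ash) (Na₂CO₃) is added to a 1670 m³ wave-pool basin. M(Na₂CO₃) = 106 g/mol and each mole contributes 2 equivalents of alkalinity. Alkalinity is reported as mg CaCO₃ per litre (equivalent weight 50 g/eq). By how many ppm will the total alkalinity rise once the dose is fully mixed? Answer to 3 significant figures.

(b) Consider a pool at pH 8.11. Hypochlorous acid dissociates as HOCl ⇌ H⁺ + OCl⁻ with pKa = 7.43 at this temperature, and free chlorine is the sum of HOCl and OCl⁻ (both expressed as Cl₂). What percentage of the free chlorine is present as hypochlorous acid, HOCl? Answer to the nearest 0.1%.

(a) Volume: 1670 m³ = 1,670,000 L.
(a) Moles of Na₂CO₃: 170,000 g ÷ 106 g/mol = 1604 mol → 3208 eq of alkalinity.
(a) As CaCO₃: 3208 eq × 50 g/eq = 160,400 g.
(a) Rise: 160,400 g / 1,670,000 L × 1000 = 96.03 mg/L.

(b) [OCl⁻]/[HOCl] = 10^(pH − pKa) = 10^(8.11 − 7.43) = 10^0.68 = 4.786.
(b) Fraction as HOCl = 1 / (1 + 4.786) = 0.1728.

(a) 96.0 ppm; (b) 17.3%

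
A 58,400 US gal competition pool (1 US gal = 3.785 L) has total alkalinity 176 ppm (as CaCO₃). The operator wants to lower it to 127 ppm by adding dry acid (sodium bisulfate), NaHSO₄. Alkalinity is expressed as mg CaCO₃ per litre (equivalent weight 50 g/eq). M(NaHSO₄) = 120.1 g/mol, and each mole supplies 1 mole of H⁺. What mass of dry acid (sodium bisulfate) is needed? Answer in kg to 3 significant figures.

26.0 kg

Volume: 58,400 US gal × 3.785 L/gal = 221,044 L.
Alkalinity to neutralize: (176 − 127) = 49 mg/L as CaCO₃ × 221,044 L = 10,830 g as CaCO₃.
Equivalents of H⁺ required: 10,830 ÷ 50 g/eq = 216.6 eq = 216.6 mol NaHSO₄.
Mass of NaHSO₄: 216.6 × 120.1 = 26,020 g.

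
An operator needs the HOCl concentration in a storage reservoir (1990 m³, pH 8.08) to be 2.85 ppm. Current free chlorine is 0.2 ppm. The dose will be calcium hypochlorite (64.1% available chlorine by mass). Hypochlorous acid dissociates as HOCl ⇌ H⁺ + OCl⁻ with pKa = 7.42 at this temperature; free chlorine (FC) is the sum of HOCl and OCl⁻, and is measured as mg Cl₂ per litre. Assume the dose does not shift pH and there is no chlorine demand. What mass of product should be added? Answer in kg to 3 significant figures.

Volume: 1990 m³ = 1,990,000 L.
[OCl⁻]/[HOCl] = 10^(pH − pKa) = 10^(8.08 − 7.42) = 4.571; fraction as HOCl = 1/(1 + 4.571) = 0.1795.
Free chlorine required for 2.85 ppm HOCl: 2.85 / 0.1795 = 15.88 ppm.
FC to add: 15.88 − 0.2 = 15.68 mg/L as Cl₂.
Cl₂ equivalent: 15.68 mg/L × 1,990,000 L = 31,200 g.
Product at 64.1% available Cl: 31,200 / 0.641 = 48,670 g.

48.7 kg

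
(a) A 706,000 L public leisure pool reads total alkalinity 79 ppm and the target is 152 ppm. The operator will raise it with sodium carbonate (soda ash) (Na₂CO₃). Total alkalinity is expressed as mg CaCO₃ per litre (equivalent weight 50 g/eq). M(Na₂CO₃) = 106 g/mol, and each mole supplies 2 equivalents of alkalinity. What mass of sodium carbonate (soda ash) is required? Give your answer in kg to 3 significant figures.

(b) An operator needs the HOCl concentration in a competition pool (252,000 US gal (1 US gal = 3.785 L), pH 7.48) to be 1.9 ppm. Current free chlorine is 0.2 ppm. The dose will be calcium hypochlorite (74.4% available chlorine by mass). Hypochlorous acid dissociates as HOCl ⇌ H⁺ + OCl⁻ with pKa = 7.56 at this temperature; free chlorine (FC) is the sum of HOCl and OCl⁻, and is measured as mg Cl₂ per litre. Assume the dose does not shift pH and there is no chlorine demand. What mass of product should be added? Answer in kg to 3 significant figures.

(a) 54.6 kg; (b) 4.21 kg

(a) Alkalinity to add: (152 − 79) = 73 mg/L as CaCO₃ × 706,000 L = 51,540 g as CaCO₃.
(a) Equivalents: 51,540 g ÷ 50 g/eq = 1031 eq.
(a) Each mole of Na₂CO₃ supplies 2 eq, so 1031 / 2 = 515.4 mol.
(a) Mass: 515.4 mol × 106 g/mol = 54,630 g.

(b) Volume: 252,000 US gal × 3.785 L/gal = 953,820 L.
(b) [OCl⁻]/[HOCl] = 10^(pH − pKa) = 10^(7.48 − 7.56) = 0.8318; fraction as HOCl = 1/(1 + 0.8318) = 0.5459.
(b) Free chlorine required for 1.9 ppm HOCl: 1.9 / 0.5459 = 3.48 ppm.
(b) FC to add: 3.48 − 0.2 = 3.28 mg/L as Cl₂.
(b) Cl₂ equivalent: 3.28 mg/L × 953,820 L = 3129 g.
(b) Product at 74.4% available Cl: 3129 / 0.744 = 4205 g.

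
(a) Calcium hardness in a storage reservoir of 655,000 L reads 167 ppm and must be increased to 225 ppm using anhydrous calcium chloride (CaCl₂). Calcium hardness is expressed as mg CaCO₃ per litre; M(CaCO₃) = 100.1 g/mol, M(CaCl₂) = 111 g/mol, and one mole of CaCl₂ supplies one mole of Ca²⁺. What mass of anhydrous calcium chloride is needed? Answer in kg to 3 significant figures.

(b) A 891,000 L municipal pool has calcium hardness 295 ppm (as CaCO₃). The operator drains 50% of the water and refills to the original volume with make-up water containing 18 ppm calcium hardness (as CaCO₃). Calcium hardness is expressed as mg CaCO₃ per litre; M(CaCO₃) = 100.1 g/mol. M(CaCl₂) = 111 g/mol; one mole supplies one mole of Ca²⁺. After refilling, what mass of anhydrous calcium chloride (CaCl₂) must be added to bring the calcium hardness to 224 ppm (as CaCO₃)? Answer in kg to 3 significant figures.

(a) 42.1 kg; (b) 66.7 kg

(a) Hardness to add: (225 − 167) = 58 mg/L as CaCO₃ × 655,000 L = 37,990 g as CaCO₃.
(a) Moles of Ca²⁺ (1 mol Ca²⁺ ≡ 1 mol CaCO₃): 37,990 / 100.1 g/mol = 379.5 mol.
(a) Mass of CaCl₂: 379.5 × 111 = 42,130 g.

(b) After draining 50% and refilling: 295 × 0.50 + 18 × 0.50 = 156.5 ppm.
(b) Deficit to target: 224 − 156.5 = 67.5 mg/L.
(b) As CaCO₃: 67.5 mg/L × 891,000 L = 60,140 g; ÷ 100.1 = 600.8 mol Ca²⁺.
(b) Mass: 600.8 × 111 = 66,690 g.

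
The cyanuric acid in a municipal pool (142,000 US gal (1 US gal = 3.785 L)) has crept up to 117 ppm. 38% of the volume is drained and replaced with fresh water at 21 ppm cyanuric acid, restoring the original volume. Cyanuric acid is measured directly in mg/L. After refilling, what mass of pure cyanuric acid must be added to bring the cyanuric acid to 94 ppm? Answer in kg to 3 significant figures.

7.25 kg

Volume: 142,000 US gal × 3.785 L/gal = 537,470 L.
After draining 38% and refilling: 117 × 0.62 + 21 × 0.38 = 80.52 ppm.
Deficit to target: 94 − 80.52 = 13.48 mg/L.
Mass: 13.48 mg/L × 537,470 L = 7245 g cyanuric acid.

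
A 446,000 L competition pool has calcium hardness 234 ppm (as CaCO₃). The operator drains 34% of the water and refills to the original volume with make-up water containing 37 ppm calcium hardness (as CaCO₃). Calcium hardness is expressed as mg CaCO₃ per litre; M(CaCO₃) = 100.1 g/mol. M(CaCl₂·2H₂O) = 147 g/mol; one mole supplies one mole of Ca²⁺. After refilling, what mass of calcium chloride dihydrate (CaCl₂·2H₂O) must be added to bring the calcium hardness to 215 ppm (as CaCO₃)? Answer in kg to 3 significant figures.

After draining 34% and refilling: 234 × 0.66 + 37 × 0.34 = 167.02 ppm.
Deficit to target: 215 − 167.02 = 47.98 mg/L.
As CaCO₃: 47.98 mg/L × 446,000 L = 21,400 g; ÷ 100.1 = 213.8 mol Ca²⁺.
Mass: 213.8 × 147 = 31,430 g.

31.4 kg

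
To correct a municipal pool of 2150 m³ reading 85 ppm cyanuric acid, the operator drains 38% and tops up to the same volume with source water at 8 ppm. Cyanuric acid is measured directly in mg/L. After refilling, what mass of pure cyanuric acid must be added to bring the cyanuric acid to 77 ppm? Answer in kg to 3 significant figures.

45.7 kg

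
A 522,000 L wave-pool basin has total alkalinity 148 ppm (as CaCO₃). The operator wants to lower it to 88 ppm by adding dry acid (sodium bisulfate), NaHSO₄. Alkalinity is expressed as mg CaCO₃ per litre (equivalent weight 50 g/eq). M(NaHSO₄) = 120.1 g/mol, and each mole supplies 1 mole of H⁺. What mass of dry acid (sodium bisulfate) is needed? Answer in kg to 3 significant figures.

75.2 kg

Alkalinity to neutralize: (148 − 88) = 60 mg/L as CaCO₃ × 522,000 L = 31,320 g as CaCO₃.
Equivalents of H⁺ required: 31,320 ÷ 50 g/eq = 626.4 eq = 626.4 mol NaHSO₄.
Mass of NaHSO₄: 626.4 × 120.1 = 75,230 g.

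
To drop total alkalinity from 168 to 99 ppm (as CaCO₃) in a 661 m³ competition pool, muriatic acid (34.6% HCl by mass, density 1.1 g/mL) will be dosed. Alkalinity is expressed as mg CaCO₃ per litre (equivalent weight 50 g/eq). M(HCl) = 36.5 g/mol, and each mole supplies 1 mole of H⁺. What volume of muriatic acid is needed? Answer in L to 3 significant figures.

87.5 L

Volume: 661 m³ = 661,000 L.
Alkalinity to neutralize: (168 − 99) = 69 mg/L as CaCO₃ × 661,000 L = 45,610 g as CaCO₃.
Equivalents of H⁺ required: 45,610 ÷ 50 g/eq = 912.2 eq = 912.2 mol HCl.
Mass of HCl: 912.2 × 36.5 = 33,290 g.
Mass of 34.6% solution: 33,290 / 0.346 = 96,230 g.
Volume: 96,230 g ÷ 1.1 g/mL = 87,480 mL.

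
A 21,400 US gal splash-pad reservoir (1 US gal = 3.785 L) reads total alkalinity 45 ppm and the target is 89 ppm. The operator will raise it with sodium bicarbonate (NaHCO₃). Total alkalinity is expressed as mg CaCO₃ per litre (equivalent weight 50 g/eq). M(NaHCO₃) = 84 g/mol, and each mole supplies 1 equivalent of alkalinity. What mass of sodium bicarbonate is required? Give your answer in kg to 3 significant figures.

Volume: 21,400 US gal × 3.785 L/gal = 80,999 L.
Alkalinity to add: (89 − 45) = 44 mg/L as CaCO₃ × 80,999 L = 3564 g as CaCO₃.
Equivalents: 3564 g ÷ 50 g/eq = 71.28 eq.
NaHCO₃ supplies 1 eq per mole → 71.28 mol.
Mass: 71.28 mol × 84 g/mol = 5987 g.

5.99 kg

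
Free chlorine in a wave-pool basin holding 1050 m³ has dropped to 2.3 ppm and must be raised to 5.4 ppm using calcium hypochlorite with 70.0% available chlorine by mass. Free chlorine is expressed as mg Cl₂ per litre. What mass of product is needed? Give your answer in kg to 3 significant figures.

4.65 kg

Volume: 1050 m³ = 1,050,000 L.
Chlorine deficit: 5.4 − 2.3 = 3.1 ppm = 3.1 mg/L as Cl₂.
Cl₂ equivalent needed: 3.1 mg/L × 1,050,000 L = 3,255,000 mg = 3255 g.
Product at 70.0% available chlorine: 3255 / 0.7 = 4650 g.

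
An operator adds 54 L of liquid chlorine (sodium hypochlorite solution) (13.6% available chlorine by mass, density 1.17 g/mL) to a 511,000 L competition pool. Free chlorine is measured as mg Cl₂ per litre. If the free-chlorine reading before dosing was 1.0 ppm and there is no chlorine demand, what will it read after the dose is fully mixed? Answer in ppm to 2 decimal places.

17.82 ppm

Mass of solution: 54 L × 1000 mL/L × 1.17 g/mL = 63,180 g.
Available chlorine delivered: 63,180 g × 0.136 = 8592 g as Cl₂.
Concentration rise: 8592 g / 511,000 L = 16.82 mg/L = 16.82 ppm.
Final FC: 1.0 + 16.82 = 17.82 ppm.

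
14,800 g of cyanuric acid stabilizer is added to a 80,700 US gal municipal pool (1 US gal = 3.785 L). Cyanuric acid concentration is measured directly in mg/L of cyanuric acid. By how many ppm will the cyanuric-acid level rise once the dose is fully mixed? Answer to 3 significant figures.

48.5 ppm

Volume: 80,700 US gal × 3.785 L/gal = 305,450 L.
Rise: 14,800 g / 305,450 L × 1000 = 48.45 mg/L.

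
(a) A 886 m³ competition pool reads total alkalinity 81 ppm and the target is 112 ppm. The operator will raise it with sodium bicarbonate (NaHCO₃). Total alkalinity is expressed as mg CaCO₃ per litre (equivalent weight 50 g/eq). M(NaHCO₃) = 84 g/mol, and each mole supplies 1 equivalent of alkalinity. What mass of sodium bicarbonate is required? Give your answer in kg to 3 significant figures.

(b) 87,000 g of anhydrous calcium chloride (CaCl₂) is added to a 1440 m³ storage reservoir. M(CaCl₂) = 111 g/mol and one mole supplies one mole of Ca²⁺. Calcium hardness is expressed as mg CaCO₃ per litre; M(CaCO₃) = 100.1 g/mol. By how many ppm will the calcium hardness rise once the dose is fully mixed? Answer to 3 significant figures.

(a) 46.1 kg; (b) 54.5 ppm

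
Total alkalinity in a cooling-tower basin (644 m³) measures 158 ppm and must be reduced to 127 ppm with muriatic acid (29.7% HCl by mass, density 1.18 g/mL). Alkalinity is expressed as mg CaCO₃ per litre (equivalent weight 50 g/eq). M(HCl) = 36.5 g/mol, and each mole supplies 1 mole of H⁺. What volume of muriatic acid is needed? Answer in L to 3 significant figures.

41.6 L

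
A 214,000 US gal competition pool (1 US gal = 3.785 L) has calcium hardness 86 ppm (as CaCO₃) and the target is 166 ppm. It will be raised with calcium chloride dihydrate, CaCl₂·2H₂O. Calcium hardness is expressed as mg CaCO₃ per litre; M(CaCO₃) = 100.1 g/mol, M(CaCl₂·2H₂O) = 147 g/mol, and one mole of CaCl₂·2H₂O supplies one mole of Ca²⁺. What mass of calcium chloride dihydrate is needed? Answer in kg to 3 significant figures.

95.2 kg

Volume: 214,000 US gal × 3.785 L/gal = 809,990 L.
Hardness to add: (166 − 86) = 80 mg/L as CaCO₃ × 809,990 L = 64,800 g as CaCO₃.
Moles of Ca²⁺ (1 mol Ca²⁺ ≡ 1 mol CaCO₃): 64,800 / 100.1 g/mol = 647.3 mol.
Mass of CaCl₂·2H₂O: 647.3 × 147 = 95,160 g.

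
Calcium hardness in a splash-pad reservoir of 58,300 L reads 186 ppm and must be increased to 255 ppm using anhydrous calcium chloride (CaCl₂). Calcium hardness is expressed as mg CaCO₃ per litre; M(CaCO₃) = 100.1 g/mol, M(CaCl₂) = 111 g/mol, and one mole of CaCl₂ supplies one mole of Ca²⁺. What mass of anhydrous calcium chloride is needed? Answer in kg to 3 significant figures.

4.46 kg

Hardness to add: (255 − 186) = 69 mg/L as CaCO₃ × 58,300 L = 4023 g as CaCO₃.
Moles of Ca²⁺ (1 mol Ca²⁺ ≡ 1 mol CaCO₃): 4023 / 100.1 g/mol = 40.19 mol.
Mass of CaCl₂: 40.19 × 111 = 4461 g.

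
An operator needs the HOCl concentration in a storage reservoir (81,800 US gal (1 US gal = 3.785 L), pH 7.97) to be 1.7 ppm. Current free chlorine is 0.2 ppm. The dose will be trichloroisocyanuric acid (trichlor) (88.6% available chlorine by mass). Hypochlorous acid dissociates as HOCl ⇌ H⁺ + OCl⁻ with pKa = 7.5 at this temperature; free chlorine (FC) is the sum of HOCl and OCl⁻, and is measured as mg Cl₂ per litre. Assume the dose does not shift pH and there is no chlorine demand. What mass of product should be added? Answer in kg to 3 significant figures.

2.28 kg

Volume: 81,800 US gal × 3.785 L/gal = 309,613 L.
[OCl⁻]/[HOCl] = 10^(pH − pKa) = 10^(7.97 − 7.5) = 2.951; fraction as HOCl = 1/(1 + 2.951) = 0.2531.
Free chlorine required for 1.7 ppm HOCl: 1.7 / 0.2531 = 6.717 ppm.
FC to add: 6.717 − 0.2 = 6.517 mg/L as Cl₂.
Cl₂ equivalent: 6.517 mg/L × 309,613 L = 2018 g.
Product at 88.6% available Cl: 2018 / 0.886 = 2277 g.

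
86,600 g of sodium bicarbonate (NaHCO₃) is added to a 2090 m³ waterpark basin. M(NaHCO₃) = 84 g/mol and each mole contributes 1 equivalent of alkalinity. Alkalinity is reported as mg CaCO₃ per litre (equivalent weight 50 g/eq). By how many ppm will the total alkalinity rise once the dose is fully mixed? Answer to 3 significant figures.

Volume: 2090 m³ = 2,090,000 L.
Moles of NaHCO₃: 86,600 g ÷ 84 g/mol = 1031 mol → 1031 eq of alkalinity.
As CaCO₃: 1031 eq × 50 g/eq = 51,550 g.
Rise: 51,550 g / 2,090,000 L × 1000 = 24.66 mg/L.

24.7 ppm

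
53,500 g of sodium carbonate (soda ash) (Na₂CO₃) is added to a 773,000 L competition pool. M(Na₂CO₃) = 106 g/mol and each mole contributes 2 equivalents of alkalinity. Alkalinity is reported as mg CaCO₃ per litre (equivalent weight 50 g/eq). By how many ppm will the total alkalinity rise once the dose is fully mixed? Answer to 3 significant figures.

Moles of Na₂CO₃: 53,500 g ÷ 106 g/mol = 504.7 mol → 1009 eq of alkalinity.
As CaCO₃: 1009 eq × 50 g/eq = 50,470 g.
Rise: 50,470 g / 773,000 L × 1000 = 65.29 mg/L.

65.3 ppm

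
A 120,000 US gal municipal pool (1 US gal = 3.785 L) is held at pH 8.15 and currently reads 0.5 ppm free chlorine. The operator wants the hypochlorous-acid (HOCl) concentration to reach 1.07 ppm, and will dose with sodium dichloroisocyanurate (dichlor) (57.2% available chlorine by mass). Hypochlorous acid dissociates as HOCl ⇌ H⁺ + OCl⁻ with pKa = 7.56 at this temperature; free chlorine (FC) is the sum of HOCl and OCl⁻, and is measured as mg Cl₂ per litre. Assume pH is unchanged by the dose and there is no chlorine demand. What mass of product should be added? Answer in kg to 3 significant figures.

Volume: 120,000 US gal × 3.785 L/gal = 454,200 L.
[OCl⁻]/[HOCl] = 10^(pH − pKa) = 10^(8.15 − 7.56) = 3.89; fraction as HOCl = 1/(1 + 3.89) = 0.2045.
Free chlorine required for 1.07 ppm HOCl: 1.07 / 0.2045 = 5.233 ppm.
FC to add: 5.233 − 0.5 = 4.733 mg/L as Cl₂.
Cl₂ equivalent: 4.733 mg/L × 454,200 L = 2150 g.
Product at 57.2% available Cl: 2150 / 0.572 = 3758 g.

3.76 kg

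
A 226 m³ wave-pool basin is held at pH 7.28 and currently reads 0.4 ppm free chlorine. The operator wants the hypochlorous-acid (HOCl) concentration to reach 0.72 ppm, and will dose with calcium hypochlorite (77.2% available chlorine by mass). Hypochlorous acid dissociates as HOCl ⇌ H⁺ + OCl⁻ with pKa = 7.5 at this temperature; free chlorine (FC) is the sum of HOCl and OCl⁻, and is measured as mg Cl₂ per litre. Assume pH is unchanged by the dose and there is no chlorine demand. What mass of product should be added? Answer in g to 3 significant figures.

Volume: 226 m³ = 226,000 L.
[OCl⁻]/[HOCl] = 10^(pH − pKa) = 10^(7.28 − 7.5) = 0.6026; fraction as HOCl = 1/(1 + 0.6026) = 0.624.
Free chlorine required for 0.72 ppm HOCl: 0.72 / 0.624 = 1.154 ppm.
FC to add: 1.154 − 0.4 = 0.7538 mg/L as Cl₂.
Cl₂ equivalent: 0.7538 mg/L × 226,000 L = 170.4 g.
Product at 77.2% available Cl: 170.4 / 0.772 = 220.7 g.

221 g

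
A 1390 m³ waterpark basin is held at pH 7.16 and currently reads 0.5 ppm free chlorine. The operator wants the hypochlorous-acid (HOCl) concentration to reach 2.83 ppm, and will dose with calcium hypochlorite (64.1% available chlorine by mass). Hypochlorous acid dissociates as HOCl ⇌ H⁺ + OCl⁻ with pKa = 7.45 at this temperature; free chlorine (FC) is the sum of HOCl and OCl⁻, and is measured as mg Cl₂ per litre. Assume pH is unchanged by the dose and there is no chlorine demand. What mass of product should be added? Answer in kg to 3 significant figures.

Volume: 1390 m³ = 1,390,000 L.
[OCl⁻]/[HOCl] = 10^(pH − pKa) = 10^(7.16 − 7.45) = 0.5129; fraction as HOCl = 1/(1 + 0.5129) = 0.661.
Free chlorine required for 2.83 ppm HOCl: 2.83 / 0.661 = 4.281 ppm.
FC to add: 4.281 − 0.5 = 3.781 mg/L as Cl₂.
Cl₂ equivalent: 3.781 mg/L × 1,390,000 L = 5256 g.
Product at 64.1% available Cl: 5256 / 0.641 = 8200 g.

8.20 kg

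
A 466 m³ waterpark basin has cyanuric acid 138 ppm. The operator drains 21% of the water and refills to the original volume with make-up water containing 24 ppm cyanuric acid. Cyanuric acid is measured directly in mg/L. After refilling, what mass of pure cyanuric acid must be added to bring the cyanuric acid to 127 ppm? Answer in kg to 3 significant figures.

6.03 kg

Volume: 466 m³ = 466,000 L.
After draining 21% and refilling: 138 × 0.79 + 24 × 0.21 = 114.06 ppm.
Deficit to target: 127 − 114.06 = 12.94 mg/L.
Mass: 12.94 mg/L × 466,000 L = 6030 g cyanuric acid.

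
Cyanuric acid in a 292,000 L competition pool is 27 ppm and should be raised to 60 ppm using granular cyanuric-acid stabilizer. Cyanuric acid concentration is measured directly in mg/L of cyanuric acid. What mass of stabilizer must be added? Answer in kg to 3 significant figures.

CYA to add: (60 − 27) = 33 mg/L × 292,000 L = 9636 g cyanuric acid.

9.64 kg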